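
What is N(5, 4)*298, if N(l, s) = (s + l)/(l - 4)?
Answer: 2682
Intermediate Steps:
N(l, s) = (l + s)/(-4 + l)
N(5, 4)*298 = ((5 + 4)/(-4 + 5))*298 = (9/1)*298 = (1*9)*298 = 9*298 = 2682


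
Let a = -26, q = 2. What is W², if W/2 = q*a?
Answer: 10816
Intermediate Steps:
W = -104 (W = 2*(2*(-26)) = 2*(-52) = -104)
W² = (-104)² = 10816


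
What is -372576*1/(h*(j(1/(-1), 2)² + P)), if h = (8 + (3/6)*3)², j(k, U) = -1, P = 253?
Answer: -745152/45847 ≈ -16.253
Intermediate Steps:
h = 361/4 (h = (8 + (3*(⅙))*3)² = (8 + (½)*3)² = (8 + 3/2)² = (19/2)² = 361/4 ≈ 90.250)
-372576*1/(h*(j(1/(-1), 2)² + P)) = -372576*4/(361*((-1)² + 253)) = -372576*4/(361*(1 + 253)) = -372576/(254*(361/4)) = -372576/45847/2 = -372576*2/45847 = -745152/45847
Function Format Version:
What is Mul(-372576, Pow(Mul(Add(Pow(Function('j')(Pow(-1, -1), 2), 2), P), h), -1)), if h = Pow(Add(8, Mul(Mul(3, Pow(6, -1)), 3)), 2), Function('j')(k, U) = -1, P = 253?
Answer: Rational(-745152, 45847) ≈ -16.253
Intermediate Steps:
h = Rational(361, 4) (h = Pow(Add(8, Mul(Mul(3, Rational(1, 6)), 3)), 2) = Pow(Add(8, Mul(Rational(1, 2), 3)), 2) = Pow(Add(8, Rational(3, 2)), 2) = Pow(Rational(19, 2), 2) = Rational(361, 4) ≈ 90.250)
Mul(-372576, Pow(Mul(Add(Pow(Function('j')(Pow(-1, -1), 2), 2), P), h), -1)) = Mul(-372576, Pow(Mul(Add(Pow(-1, 2), 253), Rational(361, 4)), -1)) = Mul(-372576, Pow(Mul(Add(1, 253), Rational(361, 4)), -1)) = Mul(-372576, Pow(Mul(254, Rational(361, 4)), -1)) = Mul(-372576, Pow(Rational(45847, 2), -1)) = Mul(-372576, Rational(2, 45847)) = Rational(-745152, 45847)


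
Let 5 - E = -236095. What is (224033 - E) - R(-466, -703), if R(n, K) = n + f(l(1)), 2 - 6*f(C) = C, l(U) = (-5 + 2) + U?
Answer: -34805/3 ≈ -11602.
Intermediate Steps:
l(U) = -3 + U
E = 236100 (E = 5 - 1*(-236095) = 5 + 236095 = 236100)
f(C) = ⅓ - C/6
R(n, K) = ⅔ + n (R(n, K) = n + (⅓ - (-3 + 1)/6) = n + (⅓ - ⅙*(-2)) = n + (⅓ + ⅓) = n + ⅔ = ⅔ + n)
(224033 - E) - R(-466, -703) = (224033 - 1*236100) - (⅔ - 466) = (224033 - 236100) - 1*(-1396/3) = -12067 + 1396/3 = -34805/3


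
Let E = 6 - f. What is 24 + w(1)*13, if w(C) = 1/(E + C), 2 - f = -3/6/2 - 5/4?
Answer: 194/7 ≈ 27.714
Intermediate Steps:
f = 7/2 (f = 2 - (-3/6/2 - 5/4) = 2 - (-3*⅙*(½) - 5*¼) = 2 - (-½*½ - 5/4) = 2 - (-¼ - 5/4) = 2 - 1*(-3/2) = 2 + 3/2 = 7/2 ≈ 3.5000)
E = 5/2 (E = 6 - 1*7/2 = 6 - 7/2 = 5/2 ≈ 2.5000)
w(C) = 1/(5/2 + C)
24 + w(1)*13 = 24 + (2/(5 + 2*1))*13 = 24 + (2/(5 + 2))*13 = 24 + (2/7)*13 = 24 + 26/7 = 194/7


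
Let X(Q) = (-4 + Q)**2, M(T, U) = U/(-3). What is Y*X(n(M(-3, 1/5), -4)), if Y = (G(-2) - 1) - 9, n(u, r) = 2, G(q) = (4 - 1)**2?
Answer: -4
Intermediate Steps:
M(T, U) = -U/3 (M(T, U) = U*(-1/3) = -U/3)
G(q) = 9 (G(q) = 3**2 = 9)
Y = -1 (Y = (9 - 1) - 9 = 8 - 9 = -1)
Y*X(n(M(-3, 1/5), -4)) = -(-4 + 2)**2 = -1*(-2)**2 = -1*4 = -4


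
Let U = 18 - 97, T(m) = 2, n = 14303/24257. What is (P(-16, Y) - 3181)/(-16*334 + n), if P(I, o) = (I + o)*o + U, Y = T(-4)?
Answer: 26585672/43205035 ≈ 0.61534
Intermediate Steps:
n = 14303/24257 (n = 14303*(1/24257) = 14303/24257 ≈ 0.58964)
U = -79
Y = 2
P(I, o) = -79 + o*(I + o) (P(I, o) = (I + o)*o - 79 = o*(I + o) - 79 = -79 + o*(I + o))
(P(-16, Y) - 3181)/(-16*334 + n) = ((-79 + 2² - 16*2) - 3181)/(-16*334 + 14303/24257) = ((-79 + 4 - 32) - 3181)/(-5344 + 14303/24257) = (-107 - 3181)/(-129615105/24257) = -3288*(-24257/129615105) = 26585672/43205035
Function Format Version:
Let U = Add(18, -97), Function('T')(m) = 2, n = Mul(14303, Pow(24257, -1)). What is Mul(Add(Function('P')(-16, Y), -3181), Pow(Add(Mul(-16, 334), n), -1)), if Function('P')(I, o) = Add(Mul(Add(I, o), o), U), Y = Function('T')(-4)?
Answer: Rational(26585672, 43205035) ≈ 0.61534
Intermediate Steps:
n = Rational(14303, 24257) (n = Mul(14303, Rational(1, 24257)) = Rational(14303, 24257) ≈ 0.58964)
U = -79
Y = 2
Function('P')(I, o) = Add(-79, Mul(o, Add(I, o))) (Function('P')(I, o) = Add(Mul(Add(I, o), o), -79) = Add(Mul(o, Add(I, o)), -79) = Add(-79, Mul(o, Add(I, o))))
Mul(Add(Function('P')(-16, Y), -3181), Pow(Add(Mul(-16, 334), n), -1)) = Mul(Add(Add(-79, Pow(2, 2), Mul(-16, 2)), -3181), Pow(Add(Mul(-16, 334), Rational(14303, 24257)), -1)) = Mul(Add(Add(-79, 4, -32), -3181), Pow(Add(-5344, Rational(14303, 24257)), -1)) = Mul(Add(-107, -3181), Pow(Rational(-129615105, 24257), -1)) = Mul(-3288, Rational(-24257, 129615105)) = Rational(26585672, 43205035)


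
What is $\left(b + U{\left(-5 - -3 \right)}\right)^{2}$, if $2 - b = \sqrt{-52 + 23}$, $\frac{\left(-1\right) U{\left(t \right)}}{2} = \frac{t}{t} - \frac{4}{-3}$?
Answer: $- \frac{197}{9} + \frac{16 i \sqrt{29}}{3} \approx -21.889 + 28.721 i$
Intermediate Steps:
$U{\left(t \right)} = - \frac{14}{3}$ ($U{\left(t \right)} = - 2 \left(\frac{t}{t} - \frac{4}{-3}\right) = - 2 \left(1 - - \frac{4}{3}\right) = - 2 \left(1 + \frac{4}{3}\right) = \left(-2\right) \frac{7}{3} = - \frac{14}{3}$)
$b = 2 - i \sqrt{29}$ ($b = 2 - \sqrt{-52 + 23} = 2 - \sqrt{-29} = 2 - i \sqrt{29} \approx 2.0 - 5.3852 i$)
$\left(b + U{\left(-5 - -3 \right)}\right)^{2} = \left(\left(2 - i \sqrt{29}\right) - \frac{14}{3}\right)^{2} = \left(- \frac{8}{3} - i \sqrt{29}\right)^{2}$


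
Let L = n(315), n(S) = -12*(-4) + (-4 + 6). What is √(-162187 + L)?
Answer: I*√162137 ≈ 402.66*I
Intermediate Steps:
n(S) = 50 (n(S) = 48 + 2 = 50)
L = 50
√(-162187 + L) = √(-162187 + 50) = √(-162137) = I*√162137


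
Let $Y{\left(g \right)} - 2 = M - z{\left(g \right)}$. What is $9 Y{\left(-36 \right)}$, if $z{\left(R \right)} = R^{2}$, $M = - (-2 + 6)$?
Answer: $-11682$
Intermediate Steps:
$M = -4$ ($M = \left(-1\right) 4 = -4$)
$Y{\left(g \right)} = -2 - g^{2}$ ($Y{\left(g \right)} = 2 - \left(4 + g^{2}\right) = -2 - g^{2}$)
$9 Y{\left(-36 \right)} = 9 \left(-2 - \left(-36\right)^{2}\right) = 9 \left(-2 - 1296\right) = 9 \left(-1298\right) = -11682$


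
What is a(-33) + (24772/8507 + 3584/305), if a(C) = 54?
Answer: 178154838/2594635 ≈ 68.663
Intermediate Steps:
a(-33) + (24772/8507 + 3584/305) = 54 + (24772/8507 + 3584/305) = 54 + 38044548/2594635 = 178154838/2594635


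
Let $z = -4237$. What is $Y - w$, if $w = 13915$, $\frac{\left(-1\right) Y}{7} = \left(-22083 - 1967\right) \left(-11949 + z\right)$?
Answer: $-2724927015$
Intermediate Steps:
$Y = -2724913100$ ($Y = - 7 \left(-22083 - 1967\right) \left(-11949 - 4237\right) = - 7 \left(\left(-24050\right) \left(-16186\right)\right) = \left(-7\right) 389273300 = -2724913100$)
$Y - w = -2724913100 - 13915 = -2724927015$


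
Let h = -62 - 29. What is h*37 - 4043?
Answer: -7410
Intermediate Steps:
h = -91
h*37 - 4043 = -91*37 - 4043 = -3367 - 4043 = -7410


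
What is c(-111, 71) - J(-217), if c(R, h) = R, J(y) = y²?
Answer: -47200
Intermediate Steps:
c(-111, 71) - J(-217) = -111 - 1*(-217)² = -111 - 1*47089 = -111 - 47089 = -47200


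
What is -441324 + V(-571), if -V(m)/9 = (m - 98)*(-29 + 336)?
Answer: 1407123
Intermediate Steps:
V(m) = 270774 - 2763*m (V(m) = -9*(m - 98)*(-29 + 336) = -9*(-98 + m)*307 = -9*(-30086 + 307*m) = 270774 - 2763*m)
-441324 + V(-571) = -441324 + (270774 - 2763*(-571)) = -441324 + (270774 + 1577673) = -441324 + 1848447 = 1407123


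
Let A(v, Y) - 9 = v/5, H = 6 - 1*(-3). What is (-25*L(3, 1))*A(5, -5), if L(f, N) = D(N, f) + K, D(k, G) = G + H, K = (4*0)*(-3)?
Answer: -3000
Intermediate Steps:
H = 9 (H = 6 + 3 = 9)
K = 0 (K = 0*(-3) = 0)
D(k, G) = 9 + G (D(k, G) = G + 9 = 9 + G)
A(v, Y) = 9 + v/5
L(f, N) = 9 + f (L(f, N) = (9 + f) + 0 = 9 + f)
(-25*L(3, 1))*A(5, -5) = (-25*(9 + 3))*(9 + (⅕)*5) = (-25*12)*(9 + 1) = -300*10 = -3000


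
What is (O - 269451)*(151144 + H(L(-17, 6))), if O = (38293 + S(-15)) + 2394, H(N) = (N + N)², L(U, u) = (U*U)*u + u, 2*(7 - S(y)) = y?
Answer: -2804822059228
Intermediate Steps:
S(y) = 7 - y/2
L(U, u) = u + u*U² (L(U, u) = U²*u + u = u*U² + u = u + u*U²)
H(N) = 4*N² (H(N) = (2*N)² = 4*N²)
O = 81403/2 (O = (38293 + (7 - ½*(-15))) + 2394 = (38293 + (7 + 15/2)) + 2394 = (38293 + 29/2) + 2394 = 76615/2 + 2394 = 81403/2 ≈ 40702.)
(O - 269451)*(151144 + H(L(-17, 6))) = (81403/2 - 269451)*(151144 + 4*(6*(1 + (-17)²))²) = -457499*(151144 + 4*(6*(1 + 289))²)/2 = -457499*(151144 + 4*(6*290)²)/2 = -457499*(151144 + 4*1740²)/2 = -457499*(151144 + 4*3027600)/2 = -457499*(151144 + 12110400)/2 = -457499/2*12261544 = -2804822059228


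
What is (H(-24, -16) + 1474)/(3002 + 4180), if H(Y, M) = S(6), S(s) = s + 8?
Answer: 248/1197 ≈ 0.20718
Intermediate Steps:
S(s) = 8 + s
H(Y, M) = 14 (H(Y, M) = 8 + 6 = 14)
(H(-24, -16) + 1474)/(3002 + 4180) = (14 + 1474)/(3002 + 4180) = 1488/7182 = 1488*(1/7182) = 248/1197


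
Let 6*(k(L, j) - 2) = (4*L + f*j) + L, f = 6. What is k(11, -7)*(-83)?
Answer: -2075/6 ≈ -345.83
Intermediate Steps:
k(L, j) = 2 + j + 5*L/6 (k(L, j) = 2 + ((4*L + 6*j) + L)/6 = 2 + (5*L + 6*j)/6 = 2 + (j + 5*L/6) = 2 + j + 5*L/6)
k(11, -7)*(-83) = (2 - 7 + (⅚)*11)*(-83) = (2 - 7 + 55/6)*(-83) = (25/6)*(-83) = -2075/6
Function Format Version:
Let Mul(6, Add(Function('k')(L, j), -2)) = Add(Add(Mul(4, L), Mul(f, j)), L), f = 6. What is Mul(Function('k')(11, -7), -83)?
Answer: Rational(-2075, 6) ≈ -345.83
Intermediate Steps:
Function('k')(L, j) = Add(2, j, Mul(Rational(5, 6), L)) (Function('k')(L, j) = Add(2, Mul(Rational(1, 6), Add(Add(Mul(4, L), Mul(6, j)), L))) = Add(2, Mul(Rational(1, 6), Add(Mul(5, L), Mul(6, j)))) = Add(2, Add(j, Mul(Rational(5, 6), L))) = Add(2, j, Mul(Rational(5, 6), L)))
Mul(Function('k')(11, -7), -83) = Mul(Add(2, -7, Mul(Rational(5, 6), 11)), -83) = Mul(Add(2, -7, Rational(55, 6)), -83) = Mul(Rational(25, 6), -83) = Rational(-2075, 6)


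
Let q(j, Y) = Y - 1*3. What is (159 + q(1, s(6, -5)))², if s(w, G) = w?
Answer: 26244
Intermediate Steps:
q(j, Y) = -3 + Y (q(j, Y) = Y - 3 = -3 + Y)
(159 + q(1, s(6, -5)))² = (159 + (-3 + 6))² = (159 + 3)² = 162² = 26244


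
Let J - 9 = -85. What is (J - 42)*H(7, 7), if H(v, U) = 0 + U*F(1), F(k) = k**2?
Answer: -826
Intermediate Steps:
J = -76 (J = 9 - 85 = -76)
H(v, U) = U (H(v, U) = 0 + U*1**2 = 0 + U*1 = 0 + U = U)
(J - 42)*H(7, 7) = (-76 - 42)*7 = -118*7 = -826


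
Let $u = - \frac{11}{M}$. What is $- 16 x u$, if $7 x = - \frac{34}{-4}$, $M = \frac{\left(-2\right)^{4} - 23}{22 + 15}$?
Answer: $- \frac{55352}{49} \approx -1129.6$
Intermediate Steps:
$M = - \frac{7}{37}$ ($M = \frac{16 - 23}{37} = \left(-7\right) \frac{1}{37} = - \frac{7}{37} \approx -0.18919$)
$u = \frac{407}{7}$ ($u = - \frac{11}{- \frac{7}{37}} = \left(-11\right) \left(- \frac{37}{7}\right) = \frac{407}{7} \approx 58.143$)
$x = \frac{17}{14}$ ($x = \frac{\left(-34\right) \frac{1}{-4}}{7} = \frac{\left(-34\right) \left(- \frac{1}{4}\right)}{7} = \frac{1}{7} \cdot \frac{17}{2} = \frac{17}{14} \approx 1.2143$)
$- 16 x u = \left(-16\right) \frac{17}{14} \cdot \frac{407}{7} = \left(- \frac{136}{7}\right) \frac{407}{7} = - \frac{55352}{49}$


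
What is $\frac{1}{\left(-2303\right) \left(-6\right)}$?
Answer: $\frac{1}{13818} \approx 7.2369 \cdot 10^{-5}$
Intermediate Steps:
$\frac{1}{\left(-2303\right) \left(-6\right)} = \frac{1}{13818}$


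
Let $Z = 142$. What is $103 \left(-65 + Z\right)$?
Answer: $7931$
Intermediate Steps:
$103 \left(-65 + Z\right) = 103 \left(-65 + 142\right) = 103 \cdot 77 = 7931$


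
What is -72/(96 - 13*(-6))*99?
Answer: -1188/29 ≈ -40.966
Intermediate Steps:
-72/(96 - 13*(-6))*99 = -72/(96 + 78)*99 = -72/174*99 = -72*1/174*99 = -12/29*99 = -1188/29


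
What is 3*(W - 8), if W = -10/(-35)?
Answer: -162/7 ≈ -23.143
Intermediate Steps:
W = 2/7 (W = -10*(-1/35) = 2/7 ≈ 0.28571)
3*(W - 8) = 3*(2/7 - 8) = 3*(-54/7) = -162/7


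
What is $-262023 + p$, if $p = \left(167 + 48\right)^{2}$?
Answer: $-215798$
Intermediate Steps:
$p = 46225$ ($p = 215^{2} = 46225$)
$-262023 + p = -262023 + 46225 = -215798$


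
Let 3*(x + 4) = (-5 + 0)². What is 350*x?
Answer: 4550/3 ≈ 1516.7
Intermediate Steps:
x = 13/3 (x = -4 + (-5 + 0)²/3 = -4 + (⅓)*(-5)² = -4 + (⅓)*25 = -4 + 25/3 = 13/3 ≈ 4.3333)
350*x = 350*(13/3) = 4550/3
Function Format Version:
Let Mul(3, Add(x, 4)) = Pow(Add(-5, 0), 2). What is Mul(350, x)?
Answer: Rational(4550, 3) ≈ 1516.7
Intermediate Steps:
x = Rational(13, 3) (x = Add(-4, Mul(Rational(1, 3), Pow(Add(-5, 0), 2))) = Add(-4, Mul(Rational(1, 3), Pow(-5, 2))) = Add(-4, Mul(Rational(1, 3), 25)) = Add(-4, Rational(25, 3)) = Rational(13, 3) ≈ 4.3333)
Mul(350, x) = Mul(350, Rational(13, 3)) = Rational(4550, 3)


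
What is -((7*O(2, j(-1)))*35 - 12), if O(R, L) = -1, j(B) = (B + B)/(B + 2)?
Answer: 257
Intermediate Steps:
j(B) = 2*B/(2 + B) (j(B) = (2*B)/(2 + B) = 2*B/(2 + B))
-((7*O(2, j(-1)))*35 - 12) = -((7*(-1))*35 - 12) = -(-7*35 - 12) = -(-245 - 12) = -1*(-257) = 257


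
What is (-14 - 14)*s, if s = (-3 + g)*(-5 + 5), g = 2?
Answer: 0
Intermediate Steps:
s = 0 (s = (-3 + 2)*(-5 + 5) = -1*0 = 0)
(-14 - 14)*s = (-14 - 14)*0 = -28*0 = 0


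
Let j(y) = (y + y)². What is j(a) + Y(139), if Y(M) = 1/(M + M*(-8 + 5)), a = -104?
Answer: 12027391/278 ≈ 43264.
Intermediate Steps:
j(y) = 4*y² (j(y) = (2*y)² = 4*y²)
Y(M) = -1/(2*M) (Y(M) = 1/(M + M*(-3)) = 1/(M - 3*M) = 1/(-2*M) = -1/(2*M))
j(a) + Y(139) = 4*(-104)² - ½/139 = 4*10816 - ½*1/139 = 43264 - 1/278 = 12027391/278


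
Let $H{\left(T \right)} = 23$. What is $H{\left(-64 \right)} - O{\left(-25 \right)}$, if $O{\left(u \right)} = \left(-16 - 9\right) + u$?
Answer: $73$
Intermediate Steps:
$O{\left(u \right)} = -25 + u$
$H{\left(-64 \right)} - O{\left(-25 \right)} = 23 - \left(-25 - 25\right) = 23 - -50 = 23 + 50 = 73$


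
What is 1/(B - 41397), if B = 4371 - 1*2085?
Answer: -1/39111 ≈ -2.5568e-5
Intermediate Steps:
B = 2286 (B = 4371 - 2085 = 2286)
1/(B - 41397) = 1/(2286 - 41397) = 1/(-39111) = -1/39111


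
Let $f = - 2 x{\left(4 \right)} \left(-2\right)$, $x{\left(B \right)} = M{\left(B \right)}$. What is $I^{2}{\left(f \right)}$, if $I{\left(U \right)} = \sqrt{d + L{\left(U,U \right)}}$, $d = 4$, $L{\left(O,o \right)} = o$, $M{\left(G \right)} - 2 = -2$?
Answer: $4$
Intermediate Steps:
$M{\left(G \right)} = 0$ ($M{\left(G \right)} = 2 - 2 = 0$)
$x{\left(B \right)} = 0$
$f = 0$ ($f = \left(-2\right) 0 \left(-2\right) = 0 \left(-2\right) = 0$)
$I{\left(U \right)} = \sqrt{4 + U}$
$I^{2}{\left(f \right)} = \left(\sqrt{4 + 0}\right)^{2} = \left(\sqrt{4}\right)^{2} = 2^{2} = 4$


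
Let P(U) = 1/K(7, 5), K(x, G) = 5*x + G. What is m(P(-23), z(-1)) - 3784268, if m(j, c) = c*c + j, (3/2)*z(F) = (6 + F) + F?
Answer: -1362333911/360 ≈ -3.7843e+6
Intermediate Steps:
K(x, G) = G + 5*x
P(U) = 1/40 (P(U) = 1/(5 + 5*7) = 1/(5 + 35) = 1/40)
z(F) = 4 + 4*F/3 (z(F) = 2*((6 + F) + F)/3 = 2*(6 + 2*F)/3 = 4 + 4*F/3)
m(j, c) = j + c² (m(j, c) = c² + j = j + c²)
m(P(-23), z(-1)) - 3784268 = (1/40 + (4 + (4/3)*(-1))²) - 3784268 = (1/40 + (4 - 4/3)²) - 3784268 = (1/40 + (8/3)²) - 3784268 = (1/40 + 64/9) - 3784268 = 2569/360 - 3784268 = -1362333911/360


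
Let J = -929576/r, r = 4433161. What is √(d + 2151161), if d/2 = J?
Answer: √42276579165710690809/4433161 ≈ 1466.7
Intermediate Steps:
J = -929576/4433161 ≈ -0.20969
d = -1859152/4433161 (d = 2*(-929576/4433161) = -1859152/4433161 ≈ -0.41937)
√(d + 2151161) = √(-1859152/4433161 + 2151161) = √(9536441190769/4433161) = √42276579165710690809/4433161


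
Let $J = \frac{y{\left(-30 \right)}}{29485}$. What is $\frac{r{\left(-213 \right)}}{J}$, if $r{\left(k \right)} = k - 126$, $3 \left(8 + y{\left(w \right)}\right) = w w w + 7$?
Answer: $\frac{29986245}{27017} \approx 1109.9$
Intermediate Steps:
$y{\left(w \right)} = - \frac{17}{3} + \frac{w^{3}}{3}$ ($y{\left(w \right)} = -8 + \frac{w w w + 7}{3} = -8 + \frac{w w^{2} + 7}{3} = -8 + \frac{w^{3} + 7}{3} = -8 + \frac{7 + w^{3}}{3} = -8 + \left(\frac{7}{3} + \frac{w^{3}}{3}\right) = - \frac{17}{3} + \frac{w^{3}}{3}$)
$r{\left(k \right)} = -126 + k$
$J = - \frac{27017}{88455}$ ($J = \frac{- \frac{17}{3} + \frac{\left(-30\right)^{3}}{3}}{29485} = \left(- \frac{17}{3} + \frac{1}{3} \left(-27000\right)\right) \frac{1}{29485} = \left(- \frac{17}{3} - 9000\right) \frac{1}{29485} = \left(- \frac{27017}{3}\right) \frac{1}{29485} = - \frac{27017}{88455} \approx -0.30543$)
$\frac{r{\left(-213 \right)}}{J} = \frac{-126 - 213}{- \frac{27017}{88455}} = \left(-339\right) \left(- \frac{88455}{27017}\right) = \frac{29986245}{27017}$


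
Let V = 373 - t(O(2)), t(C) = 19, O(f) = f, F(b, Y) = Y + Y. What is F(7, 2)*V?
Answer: 1416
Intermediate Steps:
F(b, Y) = 2*Y
V = 354 (V = 373 - 1*19 = 373 - 19 = 354)
F(7, 2)*V = (2*2)*354 = 4*354 = 1416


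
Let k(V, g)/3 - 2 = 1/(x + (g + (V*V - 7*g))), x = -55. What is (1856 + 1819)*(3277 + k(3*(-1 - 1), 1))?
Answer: 12064584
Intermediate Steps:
k(V, g) = 6 + 3/(-55 + V**2 - 6*g) (k(V, g) = 6 + 3/(-55 + (g + (V*V - 7*g))) = 6 + 3/(-55 + (g + (V**2 - 7*g))) = 6 + 3/(-55 + (V**2 - 6*g)) = 6 + 3/(-55 + V**2 - 6*g))
(1856 + 1819)*(3277 + k(3*(-1 - 1), 1)) = (1856 + 1819)*(3277 + 3*(109 - 2*9*(-1 - 1)**2 + 12*1)/(55 - (3*(-1 - 1))**2 + 6*1)) = 3675*(3277 + 3*(109 - 2*(3*(-2))**2 + 12)/(55 - (3*(-2))**2 + 6)) = 3675*(3277 + 3*(109 - 2*(-6)**2 + 12)/(55 - 1*(-6)**2 + 6)) = 3675*(3277 + 3*(109 - 2*36 + 12)/(55 - 1*36 + 6)) = 3675*(3277 + 3*(109 - 72 + 12)/(55 - 36 + 6)) = 3675*(3277 + 3*49/25) = 3675*(3277 + 3*(1/25)*49) = 3675*(3277 + 147/25) = 3675*(82072/25) = 12064584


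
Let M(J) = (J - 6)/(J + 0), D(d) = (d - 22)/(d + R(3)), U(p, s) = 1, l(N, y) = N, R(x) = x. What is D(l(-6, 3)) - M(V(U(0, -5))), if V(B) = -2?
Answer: 16/3 ≈ 5.3333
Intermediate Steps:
D(d) = (-22 + d)/(3 + d) (D(d) = (d - 22)/(d + 3) = (-22 + d)/(3 + d))
M(J) = (-6 + J)/J
D(l(-6, 3)) - M(V(U(0, -5))) = (-22 - 6)/(3 - 6) - (-6 - 2)/(-2) = -28/(-3) - (-1)*(-8)/2 = -⅓*(-28) - 1*4 = 28/3 - 4 = 16/3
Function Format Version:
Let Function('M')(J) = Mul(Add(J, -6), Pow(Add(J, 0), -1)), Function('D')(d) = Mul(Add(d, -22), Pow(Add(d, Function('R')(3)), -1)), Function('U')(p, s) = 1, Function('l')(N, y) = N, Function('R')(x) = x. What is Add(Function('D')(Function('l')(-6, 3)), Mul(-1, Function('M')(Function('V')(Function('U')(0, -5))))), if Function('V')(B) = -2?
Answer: Rational(16, 3) ≈ 5.3333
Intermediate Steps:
Function('D')(d) = Mul(Pow(Add(3, d), -1), Add(-22, d)) (Function('D')(d) = Mul(Add(d, -22), Pow(Add(d, 3), -1)) = Mul(Add(-22, d), Pow(Add(3, d), -1)) = Mul(Pow(Add(3, d), -1), Add(-22, d)))
Function('M')(J) = Mul(Pow(J, -1), Add(-6, J)) (Function('M')(J) = Mul(Add(-6, J), Pow(J, -1)) = Mul(Pow(J, -1), Add(-6, J)))
Add(Function('D')(Function('l')(-6, 3)), Mul(-1, Function('M')(Function('V')(Function('U')(0, -5))))) = Add(Mul(Pow(Add(3, -6), -1), Add(-22, -6)), Mul(-1, Mul(Pow(-2, -1), Add(-6, -2)))) = Add(Mul(Pow(-3, -1), -28), Mul(-1, Mul(Rational(-1, 2), -8))) = Add(Mul(Rational(-1, 3), -28), Mul(-1, 4)) = Add(Rational(28, 3), -4) = Rational(16, 3)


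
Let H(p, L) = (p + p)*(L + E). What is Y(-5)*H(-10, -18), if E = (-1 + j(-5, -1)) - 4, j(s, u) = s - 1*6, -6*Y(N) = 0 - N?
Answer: -1700/3 ≈ -566.67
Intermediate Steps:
Y(N) = N/6 (Y(N) = -(0 - N)/6 = -(-1)*N/6 = N/6)
j(s, u) = -6 + s (j(s, u) = s - 6 = -6 + s)
E = -16 (E = (-1 + (-6 - 5)) - 4 = (-1 - 11) - 4 = -12 - 4 = -16)
H(p, L) = 2*p*(-16 + L) (H(p, L) = (p + p)*(L - 16) = (2*p)*(-16 + L) = 2*p*(-16 + L))
Y(-5)*H(-10, -18) = ((1/6)*(-5))*(2*(-10)*(-16 - 18)) = -5*(-10)*(-34)/3 = -5/6*680 = -1700/3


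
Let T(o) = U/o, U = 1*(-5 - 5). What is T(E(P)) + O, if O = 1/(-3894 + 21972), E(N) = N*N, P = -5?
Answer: -36151/90390 ≈ -0.39994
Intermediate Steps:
U = -10 (U = 1*(-10) = -10)
E(N) = N**2
T(o) = -10/o
O = 1/18078 ≈ 5.5316e-5
T(E(P)) + O = -10/((-5)**2) + 1/18078 = -10/25 + 1/18078 = -10*1/25 + 1/18078 = -2/5 + 1/18078 = -36151/90390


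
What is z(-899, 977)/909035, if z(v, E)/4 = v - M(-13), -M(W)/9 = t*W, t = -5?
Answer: -1256/909035 ≈ -0.0013817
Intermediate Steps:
M(W) = 45*W (M(W) = -(-45)*W = 45*W)
z(v, E) = 2340 + 4*v (z(v, E) = 4*(v - 45*(-13)) = 4*(v - 1*(-585)) = 4*(v + 585) = 4*(585 + v) = 2340 + 4*v)
z(-899, 977)/909035 = (2340 + 4*(-899))/909035 = (2340 - 3596)*(1/909035) = -1256*1/909035 = -1256/909035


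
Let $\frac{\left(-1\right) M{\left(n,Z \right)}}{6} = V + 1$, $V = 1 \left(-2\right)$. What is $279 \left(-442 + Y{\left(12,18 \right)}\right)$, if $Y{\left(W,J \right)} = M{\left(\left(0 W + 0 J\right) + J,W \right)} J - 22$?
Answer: $-99324$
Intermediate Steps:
$V = -2$
$M{\left(n,Z \right)} = 6$ ($M{\left(n,Z \right)} = - 6 \left(-2 + 1\right) = \left(-6\right) \left(-1\right) = 6$)
$Y{\left(W,J \right)} = -22 + 6 J$ ($Y{\left(W,J \right)} = 6 J - 22 = -22 + 6 J$)
$279 \left(-442 + Y{\left(12,18 \right)}\right) = 279 \left(-442 + \left(-22 + 6 \cdot 18\right)\right) = 279 \left(-442 + \left(-22 + 108\right)\right) = 279 \left(-442 + 86\right) = 279 \left(-356\right) = -99324$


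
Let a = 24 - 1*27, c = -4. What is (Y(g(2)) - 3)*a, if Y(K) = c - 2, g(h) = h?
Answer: 27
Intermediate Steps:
Y(K) = -6 (Y(K) = -4 - 2 = -6)
a = -3 (a = 24 - 27 = -3)
(Y(g(2)) - 3)*a = (-6 - 3)*(-3) = -9*(-3) = 27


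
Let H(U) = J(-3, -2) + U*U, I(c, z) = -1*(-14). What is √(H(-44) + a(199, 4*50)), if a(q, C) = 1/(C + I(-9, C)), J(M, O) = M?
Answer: √88523882/214 ≈ 43.966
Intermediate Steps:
I(c, z) = 14
a(q, C) = 1/(14 + C) (a(q, C) = 1/(C + 14) = 1/(14 + C))
H(U) = -3 + U² (H(U) = -3 + U*U = -3 + U²)
√(H(-44) + a(199, 4*50)) = √((-3 + (-44)²) + 1/(14 + 4*50)) = √((-3 + 1936) + 1/(14 + 200)) = √(1933 + 1/214) = √(413663/214) = √88523882/214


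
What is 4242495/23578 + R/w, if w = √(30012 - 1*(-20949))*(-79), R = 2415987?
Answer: 4242495/23578 - 805329*√50961/1341973 ≈ 44.463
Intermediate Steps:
w = -79*√50961 (w = √(30012 + 20949)*(-79) = √50961*(-79) = -79*√50961 ≈ -17834.)
4242495/23578 + R/w = 4242495/23578 + 2415987/((-79*√50961)) = 4242495*(1/23578) + 2415987*(-√50961/4025919) = 4242495/23578 - 805329*√50961/1341973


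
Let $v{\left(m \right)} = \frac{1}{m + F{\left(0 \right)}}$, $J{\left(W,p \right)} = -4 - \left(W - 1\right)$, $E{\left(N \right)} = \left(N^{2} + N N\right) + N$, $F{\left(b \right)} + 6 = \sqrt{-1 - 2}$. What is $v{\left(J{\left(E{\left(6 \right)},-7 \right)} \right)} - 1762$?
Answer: $- \frac{4447317}{2524} - \frac{i \sqrt{3}}{7572} \approx -1762.0 - 0.00022874 i$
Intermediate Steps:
$F{\left(b \right)} = -6 + i \sqrt{3}$ ($F{\left(b \right)} = -6 + \sqrt{-1 - 2} = -6 + \sqrt{-3} = -6 + i \sqrt{3}$)
$E{\left(N \right)} = N + 2 N^{2}$ ($E{\left(N \right)} = \left(N^{2} + N^{2}\right) + N = 2 N^{2} + N = N + 2 N^{2}$)
$J{\left(W,p \right)} = -3 - W$ ($J{\left(W,p \right)} = -4 - \left(-1 + W\right) = -3 - W$)
$v{\left(m \right)} = \frac{1}{-6 + m + i \sqrt{3}}$ ($v{\left(m \right)} = \frac{1}{m - \left(6 - i \sqrt{3}\right)} = \frac{1}{-6 + m + i \sqrt{3}}$)
$v{\left(J{\left(E{\left(6 \right)},-7 \right)} \right)} - 1762 = \frac{1}{-6 - \left(3 + 6 \left(1 + 2 \cdot 6\right)\right) + i \sqrt{3}} - 1762 = \frac{1}{-6 - \left(3 + 6 \left(1 + 12\right)\right) + i \sqrt{3}} - 1762 = \frac{1}{-6 - \left(3 + 6 \cdot 13\right) + i \sqrt{3}} - 1762 = \frac{1}{-6 - 81 + i \sqrt{3}} - 1762 = \frac{1}{-87 + i \sqrt{3}} - 1762 = -1762 + \frac{1}{-87 + i \sqrt{3}}$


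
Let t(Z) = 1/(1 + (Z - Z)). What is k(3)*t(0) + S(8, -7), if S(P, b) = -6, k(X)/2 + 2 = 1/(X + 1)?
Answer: -19/2 ≈ -9.5000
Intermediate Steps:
k(X) = -4 + 2/(1 + X) (k(X) = -4 + 2/(X + 1) = -4 + 2/(1 + X))
t(Z) = 1 (t(Z) = 1/(1 + 0) = 1/1 = 1)
k(3)*t(0) + S(8, -7) = (2*(-1 - 2*3)/(1 + 3))*1 - 6 = (2*(-1 - 6)/4)*1 - 6 = (2*(¼)*(-7))*1 - 6 = -7/2*1 - 6 = -7/2 - 6 = -19/2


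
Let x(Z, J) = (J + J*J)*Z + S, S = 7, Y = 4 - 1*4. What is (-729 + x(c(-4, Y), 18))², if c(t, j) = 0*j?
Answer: 521284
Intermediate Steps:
Y = 0 (Y = 4 - 4 = 0)
c(t, j) = 0
x(Z, J) = 7 + Z*(J + J²) (x(Z, J) = (J + J*J)*Z + 7 = (J + J²)*Z + 7 = Z*(J + J²) + 7 = 7 + Z*(J + J²))
(-729 + x(c(-4, Y), 18))² = (-729 + (7 + 18*0 + 0*18²))² = (-729 + (7 + 0 + 0*324))² = (-729 + (7 + 0 + 0))² = (-729 + 7)² = (-722)² = 521284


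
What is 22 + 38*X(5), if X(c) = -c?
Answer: -168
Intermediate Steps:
22 + 38*X(5) = 22 + 38*(-1*5) = 22 + 38*(-5) = 22 - 190 = -168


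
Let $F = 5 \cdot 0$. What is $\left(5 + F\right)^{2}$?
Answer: $25$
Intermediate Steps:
$F = 0$
$\left(5 + F\right)^{2} = \left(5 + 0\right)^{2} = 5^{2} = 25$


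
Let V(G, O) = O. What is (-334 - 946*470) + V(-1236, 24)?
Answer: -444930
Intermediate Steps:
(-334 - 946*470) + V(-1236, 24) = (-334 - 946*470) + 24 = (-334 - 444620) + 24 = -444954 + 24 = -444930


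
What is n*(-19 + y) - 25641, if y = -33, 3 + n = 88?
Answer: -30061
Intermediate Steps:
n = 85 (n = -3 + 88 = 85)
n*(-19 + y) - 25641 = 85*(-19 - 33) - 25641 = 85*(-52) - 25641 = -4420 - 25641 = -30061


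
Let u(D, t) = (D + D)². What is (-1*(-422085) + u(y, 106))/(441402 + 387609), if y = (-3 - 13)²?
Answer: 684229/829011 ≈ 0.82536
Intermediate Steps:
y = 256 (y = (-16)² = 256)
u(D, t) = 4*D² (u(D, t) = (2*D)² = 4*D²)
(-1*(-422085) + u(y, 106))/(441402 + 387609) = (-1*(-422085) + 4*256²)/(441402 + 387609) = (422085 + 4*65536)/829011 = (422085 + 262144)*(1/829011) = 684229*(1/829011) = 684229/829011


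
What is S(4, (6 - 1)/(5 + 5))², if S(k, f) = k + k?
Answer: 64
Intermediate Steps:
S(k, f) = 2*k
S(4, (6 - 1)/(5 + 5))² = (2*4)² = 8² = 64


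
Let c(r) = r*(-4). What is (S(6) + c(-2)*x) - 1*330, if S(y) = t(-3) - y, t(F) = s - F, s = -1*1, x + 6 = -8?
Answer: -446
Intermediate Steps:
x = -14 (x = -6 - 8 = -14)
s = -1
t(F) = -1 - F
S(y) = 2 - y (S(y) = (-1 - 1*(-3)) - y = (-1 + 3) - y = 2 - y)
c(r) = -4*r
(S(6) + c(-2)*x) - 1*330 = ((2 - 1*6) - 4*(-2)*(-14)) - 1*330 = ((2 - 6) + 8*(-14)) - 330 = (-4 - 112) - 330 = -116 - 330 = -446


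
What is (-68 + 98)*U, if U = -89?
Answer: -2670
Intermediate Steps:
(-68 + 98)*U = (-68 + 98)*(-89) = 30*(-89) = -2670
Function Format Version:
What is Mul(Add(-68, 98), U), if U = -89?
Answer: -2670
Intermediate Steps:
Mul(Add(-68, 98), U) = Mul(Add(-68, 98), -89) = Mul(30, -89) = -2670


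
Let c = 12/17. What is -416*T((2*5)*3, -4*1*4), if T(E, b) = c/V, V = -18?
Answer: 832/51 ≈ 16.314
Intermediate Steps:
c = 12/17 (c = 12*(1/17) = 12/17 ≈ 0.70588)
T(E, b) = -2/51 (T(E, b) = (12/17)/(-18) = (12/17)*(-1/18) = -2/51)
-416*T((2*5)*3, -4*1*4) = -416*(-2/51) = 832/51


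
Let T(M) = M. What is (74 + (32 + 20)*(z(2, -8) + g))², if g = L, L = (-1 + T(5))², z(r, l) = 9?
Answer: 1887876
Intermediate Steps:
L = 16 (L = (-1 + 5)² = 4² = 16)
g = 16
(74 + (32 + 20)*(z(2, -8) + g))² = (74 + (32 + 20)*(9 + 16))² = (74 + 52*25)² = (74 + 1300)² = 1374² = 1887876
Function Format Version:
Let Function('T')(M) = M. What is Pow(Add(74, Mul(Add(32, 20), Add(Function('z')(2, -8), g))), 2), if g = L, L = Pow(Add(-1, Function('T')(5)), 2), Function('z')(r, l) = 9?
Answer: 1887876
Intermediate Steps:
L = 16 (L = Pow(Add(-1, 5), 2) = Pow(4, 2) = 16)
g = 16
Pow(Add(74, Mul(Add(32, 20), Add(Function('z')(2, -8), g))), 2) = Pow(Add(74, Mul(Add(32, 20), Add(9, 16))), 2) = Pow(Add(74, Mul(52, 25)), 2) = Pow(Add(74, 1300), 2) = Pow(1374, 2) = 1887876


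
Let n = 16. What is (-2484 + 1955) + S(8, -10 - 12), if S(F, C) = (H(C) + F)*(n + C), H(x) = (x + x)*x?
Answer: -6385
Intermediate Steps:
H(x) = 2*x² (H(x) = (2*x)*x = 2*x²)
S(F, C) = (16 + C)*(F + 2*C²) (S(F, C) = (2*C² + F)*(16 + C) = (F + 2*C²)*(16 + C) = (16 + C)*(F + 2*C²))
(-2484 + 1955) + S(8, -10 - 12) = (-2484 + 1955) + (2*(-10 - 12)³ + 16*8 + 32*(-10 - 12)² + (-10 - 12)*8) = -529 + (2*(-22)³ + 128 + 32*(-22)² - 22*8) = -529 + (2*(-10648) + 128 + 32*484 - 176) = -529 + (-21296 + 128 + 15488 - 176) = -529 - 5856 = -6385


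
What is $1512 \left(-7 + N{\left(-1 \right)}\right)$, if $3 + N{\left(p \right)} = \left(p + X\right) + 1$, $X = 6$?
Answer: $-6048$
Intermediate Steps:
$N{\left(p \right)} = 4 + p$ ($N{\left(p \right)} = -3 + \left(\left(p + 6\right) + 1\right) = -3 + \left(\left(6 + p\right) + 1\right) = -3 + \left(7 + p\right) = 4 + p$)
$1512 \left(-7 + N{\left(-1 \right)}\right) = 1512 \left(-7 + \left(4 - 1\right)\right) = 1512 \left(-7 + 3\right) = 1512 \left(-4\right) = -6048$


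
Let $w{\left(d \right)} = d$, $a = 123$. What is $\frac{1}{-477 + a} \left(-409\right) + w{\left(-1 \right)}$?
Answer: $\frac{55}{354} \approx 0.15537$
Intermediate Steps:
$\frac{1}{-477 + a} \left(-409\right) + w{\left(-1 \right)} = \frac{1}{-477 + 123} \left(-409\right) - 1 = \frac{1}{-354} \left(-409\right) - 1 = \left(- \frac{1}{354}\right) \left(-409\right) - 1 = \frac{409}{354} - 1 = \frac{55}{354}$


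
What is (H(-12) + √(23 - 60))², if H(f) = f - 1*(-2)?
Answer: (-10 + I*√37)² ≈ 63.0 - 121.66*I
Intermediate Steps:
H(f) = 2 + f (H(f) = f + 2 = 2 + f)
(H(-12) + √(23 - 60))² = ((2 - 12) + √(23 - 60))² = (-10 + √(-37))² = (-10 + I*√37)²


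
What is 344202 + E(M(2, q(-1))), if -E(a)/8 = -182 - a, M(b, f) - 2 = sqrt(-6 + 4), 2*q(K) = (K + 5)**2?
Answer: 345674 + 8*I*sqrt(2) ≈ 3.4567e+5 + 11.314*I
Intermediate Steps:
q(K) = (5 + K)**2/2 (q(K) = (K + 5)**2/2 = (5 + K)**2/2)
M(b, f) = 2 + I*sqrt(2) (M(b, f) = 2 + sqrt(-6 + 4) = 2 + sqrt(-2) = 2 + I*sqrt(2))
E(a) = 1456 + 8*a (E(a) = -8*(-182 - a) = 1456 + 8*a)
344202 + E(M(2, q(-1))) = 344202 + (1456 + 8*(2 + I*sqrt(2))) = 344202 + (1456 + (16 + 8*I*sqrt(2))) = 344202 + (1472 + 8*I*sqrt(2)) = 345674 + 8*I*sqrt(2)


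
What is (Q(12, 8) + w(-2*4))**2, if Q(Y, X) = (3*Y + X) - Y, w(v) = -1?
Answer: 961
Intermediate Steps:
Q(Y, X) = X + 2*Y (Q(Y, X) = (X + 3*Y) - Y = X + 2*Y)
(Q(12, 8) + w(-2*4))**2 = ((8 + 2*12) - 1)**2 = ((8 + 24) - 1)**2 = (32 - 1)**2 = 31**2 = 961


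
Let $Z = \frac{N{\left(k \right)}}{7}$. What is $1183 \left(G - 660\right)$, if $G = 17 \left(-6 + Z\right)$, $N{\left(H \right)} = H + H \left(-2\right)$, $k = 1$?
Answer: $-904319$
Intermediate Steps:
$N{\left(H \right)} = - H$ ($N{\left(H \right)} = H - 2 H = - H$)
$Z = - \frac{1}{7}$ ($Z = \frac{\left(-1\right) 1}{7} = \left(-1\right) \frac{1}{7} = - \frac{1}{7} \approx -0.14286$)
$G = - \frac{731}{7}$ ($G = 17 \left(-6 - \frac{1}{7}\right) = 17 \left(- \frac{43}{7}\right) = - \frac{731}{7} \approx -104.43$)
$1183 \left(G - 660\right) = 1183 \left(- \frac{731}{7} - 660\right) = 1183 \left(- \frac{5351}{7}\right) = -904319$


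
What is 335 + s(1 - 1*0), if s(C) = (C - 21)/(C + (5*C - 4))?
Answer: 325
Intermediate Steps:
s(C) = (-21 + C)/(-4 + 6*C) (s(C) = (-21 + C)/(C + (-4 + 5*C)) = (-21 + C)/(-4 + 6*C))
335 + s(1 - 1*0) = 335 + (-21 + (1 - 1*0))/(2*(-2 + 3*(1 - 1*0))) = 335 + (-21 + (1 + 0))/(2*(-2 + 3*(1 + 0))) = 335 + (-21 + 1)/(2*(-2 + 3*1)) = 335 + (½)*(-20)/(-2 + 3) = 335 + (½)*(-20)/1 = 335 + (½)*1*(-20) = 335 - 10 = 325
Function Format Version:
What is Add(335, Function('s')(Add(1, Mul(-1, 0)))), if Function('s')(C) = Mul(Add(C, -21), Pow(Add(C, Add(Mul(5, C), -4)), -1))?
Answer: 325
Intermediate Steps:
Function('s')(C) = Mul(Pow(Add(-4, Mul(6, C)), -1), Add(-21, C)) (Function('s')(C) = Mul(Add(-21, C), Pow(Add(C, Add(-4, Mul(5, C))), -1)) = Mul(Add(-21, C), Pow(Add(-4, Mul(6, C)), -1)) = Mul(Pow(Add(-4, Mul(6, C)), -1), Add(-21, C)))
Add(335, Function('s')(Add(1, Mul(-1, 0)))) = Add(335, Mul(Rational(1, 2), Pow(Add(-2, Mul(3, Add(1, Mul(-1, 0)))), -1), Add(-21, Add(1, Mul(-1, 0))))) = Add(335, Mul(Rational(1, 2), Pow(Add(-2, Mul(3, Add(1, 0))), -1), Add(-21, Add(1, 0)))) = Add(335, Mul(Rational(1, 2), Pow(Add(-2, Mul(3, 1)), -1), Add(-21, 1))) = Add(335, Mul(Rational(1, 2), Pow(Add(-2, 3), -1), -20)) = Add(335, Mul(Rational(1, 2), Pow(1, -1), -20)) = Add(335, Mul(Rational(1, 2), 1, -20)) = Add(335, -10) = 325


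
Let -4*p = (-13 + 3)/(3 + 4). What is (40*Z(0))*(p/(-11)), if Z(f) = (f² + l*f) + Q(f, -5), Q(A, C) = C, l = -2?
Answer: 500/77 ≈ 6.4935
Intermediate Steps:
p = 5/14 (p = -(-13 + 3)/(4*(3 + 4)) = -(-5)/(2*7) = -¼*(-10/7) = 5/14 ≈ 0.35714)
Z(f) = -5 + f² - 2*f (Z(f) = (f² - 2*f) - 5 = -5 + f² - 2*f)
(40*Z(0))*(p/(-11)) = (40*(-5 + 0² - 2*0))*((5/14)/(-11)) = (40*(-5 + 0 + 0))*((5/14)*(-1/11)) = (40*(-5))*(-5/154) = -200*(-5/154) = 500/77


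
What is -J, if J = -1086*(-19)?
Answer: -20634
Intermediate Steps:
J = 20634
-J = -1*20634 = -20634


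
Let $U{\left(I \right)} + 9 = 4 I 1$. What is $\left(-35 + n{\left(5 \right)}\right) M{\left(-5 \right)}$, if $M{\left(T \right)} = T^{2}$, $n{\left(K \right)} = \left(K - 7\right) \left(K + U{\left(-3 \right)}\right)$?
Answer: $-75$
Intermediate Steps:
$U{\left(I \right)} = -9 + 4 I$ ($U{\left(I \right)} = -9 + 4 I 1 = -9 + 4 I$)
$n{\left(K \right)} = \left(-21 + K\right) \left(-7 + K\right)$ ($n{\left(K \right)} = \left(K - 7\right) \left(K + \left(-9 + 4 \left(-3\right)\right)\right) = \left(-7 + K\right) \left(K - 21\right) = \left(-7 + K\right) \left(-21 + K\right) = \left(-21 + K\right) \left(-7 + K\right)$)
$\left(-35 + n{\left(5 \right)}\right) M{\left(-5 \right)} = \left(-35 + \left(147 + 5^{2} - 140\right)\right) \left(-5\right)^{2} = \left(-35 + \left(147 + 25 - 140\right)\right) 25 = \left(-35 + 32\right) 25 = \left(-3\right) 25 = -75$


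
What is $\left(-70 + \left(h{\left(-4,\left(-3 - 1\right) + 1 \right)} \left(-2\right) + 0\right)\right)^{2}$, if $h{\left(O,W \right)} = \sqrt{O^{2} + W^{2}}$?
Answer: $6400$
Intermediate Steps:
$\left(-70 + \left(h{\left(-4,\left(-3 - 1\right) + 1 \right)} \left(-2\right) + 0\right)\right)^{2} = \left(-70 + \left(\sqrt{\left(-4\right)^{2} + \left(\left(-3 - 1\right) + 1\right)^{2}} \left(-2\right) + 0\right)\right)^{2} = \left(-70 + \left(\sqrt{16 + \left(-4 + 1\right)^{2}} \left(-2\right) + 0\right)\right)^{2} = \left(-70 + \left(\sqrt{16 + \left(-3\right)^{2}} \left(-2\right) + 0\right)\right)^{2} = \left(-70 + \left(\sqrt{16 + 9} \left(-2\right) + 0\right)\right)^{2} = \left(-70 + \left(\sqrt{25} \left(-2\right) + 0\right)\right)^{2} = \left(-70 + \left(5 \left(-2\right) + 0\right)\right)^{2} = \left(-70 + \left(-10 + 0\right)\right)^{2} = \left(-70 - 10\right)^{2} = \left(-80\right)^{2} = 6400$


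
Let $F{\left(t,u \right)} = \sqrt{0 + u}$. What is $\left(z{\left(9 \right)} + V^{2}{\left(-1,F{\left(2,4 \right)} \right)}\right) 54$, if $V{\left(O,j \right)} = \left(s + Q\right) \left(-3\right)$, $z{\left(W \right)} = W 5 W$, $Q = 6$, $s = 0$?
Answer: $39366$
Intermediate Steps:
$F{\left(t,u \right)} = \sqrt{u}$
$z{\left(W \right)} = 5 W^{2}$ ($z{\left(W \right)} = 5 W W = 5 W^{2}$)
$V{\left(O,j \right)} = -18$ ($V{\left(O,j \right)} = \left(0 + 6\right) \left(-3\right) = 6 \left(-3\right) = -18$)
$\left(z{\left(9 \right)} + V^{2}{\left(-1,F{\left(2,4 \right)} \right)}\right) 54 = \left(5 \cdot 9^{2} + \left(-18\right)^{2}\right) 54 = \left(5 \cdot 81 + 324\right) 54 = \left(405 + 324\right) 54 = 729 \cdot 54 = 39366$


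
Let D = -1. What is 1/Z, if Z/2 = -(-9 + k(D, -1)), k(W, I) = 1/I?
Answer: 1/20 ≈ 0.050000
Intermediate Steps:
Z = 20 (Z = 2*(-(-9 + 1/(-1))) = 2*(-(-9 - 1)) = 2*(-1*(-10)) = 2*10 = 20)
1/Z = 1/20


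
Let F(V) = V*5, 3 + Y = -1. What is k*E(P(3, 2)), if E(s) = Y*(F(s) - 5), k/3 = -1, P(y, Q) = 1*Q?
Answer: 60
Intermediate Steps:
P(y, Q) = Q
Y = -4 (Y = -3 - 1 = -4)
F(V) = 5*V
k = -3 (k = 3*(-1) = -3)
E(s) = 20 - 20*s (E(s) = -4*(5*s - 5) = -4*(-5 + 5*s) = 20 - 20*s)
k*E(P(3, 2)) = -3*(20 - 20*2) = -3*(20 - 40) = -3*(-20) = 60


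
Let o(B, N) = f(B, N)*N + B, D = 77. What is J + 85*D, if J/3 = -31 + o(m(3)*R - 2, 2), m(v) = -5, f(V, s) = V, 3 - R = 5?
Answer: 6524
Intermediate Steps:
R = -2 (R = 3 - 1*5 = 3 - 5 = -2)
o(B, N) = B + B*N (o(B, N) = B*N + B = B + B*N)
J = -21 (J = 3*(-31 + (-5*(-2) - 2)*(1 + 2)) = 3*(-31 + (10 - 2)*3) = 3*(-31 + 8*3) = 3*(-31 + 24) = 3*(-7) = -21)
J + 85*D = -21 + 85*77 = -21 + 6545 = 6524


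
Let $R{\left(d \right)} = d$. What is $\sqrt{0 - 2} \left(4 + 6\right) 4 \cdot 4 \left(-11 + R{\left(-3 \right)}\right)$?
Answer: $- 2240 i \sqrt{2} \approx - 3167.8 i$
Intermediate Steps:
$\sqrt{0 - 2} \left(4 + 6\right) 4 \cdot 4 \left(-11 + R{\left(-3 \right)}\right) = \sqrt{0 - 2} \left(4 + 6\right) 4 \cdot 4 \left(-11 - 3\right) = \sqrt{-2} \cdot 10 \cdot 4 \cdot 4 \left(-14\right) = i \sqrt{2} \cdot 10 \cdot 4 \cdot 4 \left(-14\right) = 10 i \sqrt{2} \cdot 4 \cdot 4 \left(-14\right) = 40 i \sqrt{2} \cdot 4 \left(-14\right) = 160 i \sqrt{2} \left(-14\right) = - 2240 i \sqrt{2}$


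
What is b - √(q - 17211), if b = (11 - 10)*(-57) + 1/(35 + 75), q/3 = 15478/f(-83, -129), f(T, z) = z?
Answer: -6269/110 - I*√32488693/43 ≈ -56.991 - 132.56*I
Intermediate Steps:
q = -15478/43 (q = 3*(15478/(-129)) = 3*(15478*(-1/129)) = 3*(-15478/129) = -15478/43 ≈ -359.95)
b = -6269/110 (b = 1*(-57) + 1/110 = -57 + 1/110 = -6269/110 ≈ -56.991)
b - √(q - 17211) = -6269/110 - √(-15478/43 - 17211) = -6269/110 - √(-755551/43) = -6269/110 - I*√32488693/43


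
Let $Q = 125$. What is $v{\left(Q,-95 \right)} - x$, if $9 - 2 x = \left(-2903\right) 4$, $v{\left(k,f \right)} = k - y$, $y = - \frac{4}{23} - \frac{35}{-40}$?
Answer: $- \frac{1046261}{184} \approx -5686.2$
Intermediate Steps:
$y = \frac{129}{184}$ ($y = \left(-4\right) \frac{1}{23} - - \frac{7}{8} = - \frac{4}{23} + \frac{7}{8} = \frac{129}{184} \approx 0.70109$)
$v{\left(k,f \right)} = - \frac{129}{184} + k$ ($v{\left(k,f \right)} = k - \frac{129}{184} = - \frac{129}{184} + k$)
$x = \frac{11621}{2}$ ($x = \frac{9}{2} - \frac{\left(-2903\right) 4}{2} = \frac{9}{2} - -5806 = \frac{9}{2} + 5806 = \frac{11621}{2} \approx 5810.5$)
$v{\left(Q,-95 \right)} - x = \left(- \frac{129}{184} + 125\right) - \frac{11621}{2} = \frac{22871}{184} - \frac{11621}{2} = - \frac{1046261}{184}$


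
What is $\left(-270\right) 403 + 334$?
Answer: $-108476$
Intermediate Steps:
$\left(-270\right) 403 + 334 = -108810 + 334 = -108476$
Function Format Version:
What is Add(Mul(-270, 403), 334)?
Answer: -108476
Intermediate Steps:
Add(Mul(-270, 403), 334) = Add(-108810, 334) = -108476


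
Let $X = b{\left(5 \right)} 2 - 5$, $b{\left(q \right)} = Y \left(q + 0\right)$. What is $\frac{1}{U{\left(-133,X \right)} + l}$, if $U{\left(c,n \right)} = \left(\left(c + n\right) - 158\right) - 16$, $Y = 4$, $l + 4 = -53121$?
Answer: $- \frac{1}{53397} \approx -1.8728 \cdot 10^{-5}$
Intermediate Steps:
$l = -53125$ ($l = -4 - 53121 = -53125$)
$b{\left(q \right)} = 4 q$ ($b{\left(q \right)} = 4 \left(q + 0\right) = 4 q$)
$X = 35$ ($X = 4 \cdot 5 \cdot 2 - 5 = 20 \cdot 2 - 5 = 40 - 5 = 35$)
$U{\left(c,n \right)} = -174 + c + n$ ($U{\left(c,n \right)} = \left(-158 + c + n\right) - 16 = -174 + c + n$)
$\frac{1}{U{\left(-133,X \right)} + l} = \frac{1}{\left(-174 - 133 + 35\right) - 53125} = \frac{1}{-272 - 53125} = \frac{1}{-53397} = - \frac{1}{53397}$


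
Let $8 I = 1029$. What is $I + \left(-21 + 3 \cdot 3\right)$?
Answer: $\frac{933}{8} \approx 116.63$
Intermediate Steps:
$I = \frac{1029}{8}$ ($I = \frac{1}{8} \cdot 1029 = \frac{1029}{8} \approx 128.63$)
$I + \left(-21 + 3 \cdot 3\right) = \frac{1029}{8} + \left(-21 + 3 \cdot 3\right) = \frac{1029}{8} + \left(-21 + 9\right) = \frac{1029}{8} - 12 = \frac{933}{8}$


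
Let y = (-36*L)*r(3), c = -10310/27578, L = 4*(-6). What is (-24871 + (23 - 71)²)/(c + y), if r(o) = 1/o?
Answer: -311176363/3966077 ≈ -78.459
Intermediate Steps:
L = -24
c = -5155/13789 (c = -10310*1/27578 = -5155/13789 ≈ -0.37385)
y = 288 (y = -36*(-24)/3 = 864*(⅓) = 288)
(-24871 + (23 - 71)²)/(c + y) = (-24871 + (23 - 71)²)/(-5155/13789 + 288) = (-24871 + (-48)²)/(3966077/13789) = (-24871 + 2304)*(13789/3966077) = -22567*13789/3966077 = -311176363/3966077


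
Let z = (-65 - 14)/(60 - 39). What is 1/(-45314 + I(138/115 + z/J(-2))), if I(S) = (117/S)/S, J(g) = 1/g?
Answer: -839056/38019693659 ≈ -2.2069e-5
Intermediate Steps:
J(g) = 1/g
z = -79/21 ≈ -3.7619
I(S) = 117/S²
1/(-45314 + I(138/115 + z/J(-2))) = 1/(-45314 + 117/(138/115 - 79/(21*(1/(-2))))²) = 1/(-45314 + 117/(138*(1/115) - 79/(21*(-½)))²) = 1/(-45314 + 117/(6/5 - 79/21*(-2))²) = 1/(-45314 + 117/(6/5 + 158/21)²) = 1/(-45314 + 117/(916/105)²) = 1/(-45314 + 117*(11025/839056)) = 1/(-45314 + 1289925/839056) = 1/(-38019693659/839056) = -839056/38019693659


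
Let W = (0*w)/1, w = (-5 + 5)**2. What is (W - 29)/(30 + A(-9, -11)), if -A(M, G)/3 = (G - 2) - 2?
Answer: -29/75 ≈ -0.38667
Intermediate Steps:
w = 0 (w = 0**2 = 0)
A(M, G) = 12 - 3*G (A(M, G) = -3*((G - 2) - 2) = -3*((-2 + G) - 2) = -3*(-4 + G) = 12 - 3*G)
W = 0 (W = (0*0)/1 = 0*1 = 0)
(W - 29)/(30 + A(-9, -11)) = (0 - 29)/(30 + (12 - 3*(-11))) = -29/(30 + (12 + 33)) = -29/(30 + 45) = -29/75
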